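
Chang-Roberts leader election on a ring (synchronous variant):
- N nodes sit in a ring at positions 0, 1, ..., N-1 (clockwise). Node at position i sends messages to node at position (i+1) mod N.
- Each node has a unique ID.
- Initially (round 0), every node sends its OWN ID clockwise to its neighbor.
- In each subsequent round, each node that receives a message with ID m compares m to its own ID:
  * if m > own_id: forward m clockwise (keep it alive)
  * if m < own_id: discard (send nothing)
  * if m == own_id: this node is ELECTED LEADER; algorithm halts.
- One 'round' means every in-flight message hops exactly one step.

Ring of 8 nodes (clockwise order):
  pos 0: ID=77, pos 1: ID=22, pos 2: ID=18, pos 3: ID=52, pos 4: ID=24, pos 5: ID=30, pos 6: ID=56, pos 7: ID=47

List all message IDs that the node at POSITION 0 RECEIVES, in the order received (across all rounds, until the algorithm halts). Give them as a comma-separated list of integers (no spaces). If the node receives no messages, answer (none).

Round 1: pos1(id22) recv 77: fwd; pos2(id18) recv 22: fwd; pos3(id52) recv 18: drop; pos4(id24) recv 52: fwd; pos5(id30) recv 24: drop; pos6(id56) recv 30: drop; pos7(id47) recv 56: fwd; pos0(id77) recv 47: drop
Round 2: pos2(id18) recv 77: fwd; pos3(id52) recv 22: drop; pos5(id30) recv 52: fwd; pos0(id77) recv 56: drop
Round 3: pos3(id52) recv 77: fwd; pos6(id56) recv 52: drop
Round 4: pos4(id24) recv 77: fwd
Round 5: pos5(id30) recv 77: fwd
Round 6: pos6(id56) recv 77: fwd
Round 7: pos7(id47) recv 77: fwd
Round 8: pos0(id77) recv 77: ELECTED

Answer: 47,56,77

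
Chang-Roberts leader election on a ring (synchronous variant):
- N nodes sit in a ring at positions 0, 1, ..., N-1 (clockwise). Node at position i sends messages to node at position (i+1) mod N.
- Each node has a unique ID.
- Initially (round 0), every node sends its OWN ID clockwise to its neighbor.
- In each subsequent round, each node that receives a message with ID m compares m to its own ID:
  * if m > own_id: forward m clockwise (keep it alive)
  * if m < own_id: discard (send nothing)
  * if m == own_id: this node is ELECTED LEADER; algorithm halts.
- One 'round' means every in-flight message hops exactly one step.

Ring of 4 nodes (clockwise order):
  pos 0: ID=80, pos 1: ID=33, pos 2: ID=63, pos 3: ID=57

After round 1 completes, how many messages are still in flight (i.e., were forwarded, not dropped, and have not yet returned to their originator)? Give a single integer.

Round 1: pos1(id33) recv 80: fwd; pos2(id63) recv 33: drop; pos3(id57) recv 63: fwd; pos0(id80) recv 57: drop
After round 1: 2 messages still in flight

Answer: 2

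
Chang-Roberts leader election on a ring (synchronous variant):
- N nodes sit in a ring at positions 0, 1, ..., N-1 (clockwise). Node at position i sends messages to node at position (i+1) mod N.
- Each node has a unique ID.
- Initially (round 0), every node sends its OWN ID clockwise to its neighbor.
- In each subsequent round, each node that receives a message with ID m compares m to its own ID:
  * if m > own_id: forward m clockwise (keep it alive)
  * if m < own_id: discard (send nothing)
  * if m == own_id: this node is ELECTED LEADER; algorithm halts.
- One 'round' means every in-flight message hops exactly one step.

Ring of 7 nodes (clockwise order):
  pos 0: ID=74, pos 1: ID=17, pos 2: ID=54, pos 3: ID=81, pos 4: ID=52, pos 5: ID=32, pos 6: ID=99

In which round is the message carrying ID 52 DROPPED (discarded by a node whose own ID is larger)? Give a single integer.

Answer: 2

Derivation:
Round 1: pos1(id17) recv 74: fwd; pos2(id54) recv 17: drop; pos3(id81) recv 54: drop; pos4(id52) recv 81: fwd; pos5(id32) recv 52: fwd; pos6(id99) recv 32: drop; pos0(id74) recv 99: fwd
Round 2: pos2(id54) recv 74: fwd; pos5(id32) recv 81: fwd; pos6(id99) recv 52: drop; pos1(id17) recv 99: fwd
Round 3: pos3(id81) recv 74: drop; pos6(id99) recv 81: drop; pos2(id54) recv 99: fwd
Round 4: pos3(id81) recv 99: fwd
Round 5: pos4(id52) recv 99: fwd
Round 6: pos5(id32) recv 99: fwd
Round 7: pos6(id99) recv 99: ELECTED
Message ID 52 originates at pos 4; dropped at pos 6 in round 2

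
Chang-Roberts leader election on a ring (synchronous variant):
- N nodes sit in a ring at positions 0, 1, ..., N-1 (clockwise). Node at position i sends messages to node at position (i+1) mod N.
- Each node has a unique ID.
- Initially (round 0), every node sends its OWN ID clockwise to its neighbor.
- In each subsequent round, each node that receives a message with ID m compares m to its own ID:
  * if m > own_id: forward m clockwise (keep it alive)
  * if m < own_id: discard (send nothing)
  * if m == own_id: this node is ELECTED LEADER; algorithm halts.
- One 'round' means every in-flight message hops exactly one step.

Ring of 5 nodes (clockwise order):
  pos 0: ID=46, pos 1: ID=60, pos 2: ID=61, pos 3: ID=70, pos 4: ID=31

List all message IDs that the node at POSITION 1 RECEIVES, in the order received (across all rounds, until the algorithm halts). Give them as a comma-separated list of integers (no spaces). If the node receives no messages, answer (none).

Round 1: pos1(id60) recv 46: drop; pos2(id61) recv 60: drop; pos3(id70) recv 61: drop; pos4(id31) recv 70: fwd; pos0(id46) recv 31: drop
Round 2: pos0(id46) recv 70: fwd
Round 3: pos1(id60) recv 70: fwd
Round 4: pos2(id61) recv 70: fwd
Round 5: pos3(id70) recv 70: ELECTED

Answer: 46,70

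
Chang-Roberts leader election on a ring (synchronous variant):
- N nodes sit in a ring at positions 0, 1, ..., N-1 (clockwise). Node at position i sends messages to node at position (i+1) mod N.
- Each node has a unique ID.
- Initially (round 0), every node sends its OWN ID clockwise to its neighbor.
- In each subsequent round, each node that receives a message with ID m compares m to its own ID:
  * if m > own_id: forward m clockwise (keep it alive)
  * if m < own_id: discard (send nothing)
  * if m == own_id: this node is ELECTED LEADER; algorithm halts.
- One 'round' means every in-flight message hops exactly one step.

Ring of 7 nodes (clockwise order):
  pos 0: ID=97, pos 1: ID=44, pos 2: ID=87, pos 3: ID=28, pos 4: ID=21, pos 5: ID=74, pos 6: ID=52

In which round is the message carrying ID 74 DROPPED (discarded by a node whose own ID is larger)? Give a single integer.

Round 1: pos1(id44) recv 97: fwd; pos2(id87) recv 44: drop; pos3(id28) recv 87: fwd; pos4(id21) recv 28: fwd; pos5(id74) recv 21: drop; pos6(id52) recv 74: fwd; pos0(id97) recv 52: drop
Round 2: pos2(id87) recv 97: fwd; pos4(id21) recv 87: fwd; pos5(id74) recv 28: drop; pos0(id97) recv 74: drop
Round 3: pos3(id28) recv 97: fwd; pos5(id74) recv 87: fwd
Round 4: pos4(id21) recv 97: fwd; pos6(id52) recv 87: fwd
Round 5: pos5(id74) recv 97: fwd; pos0(id97) recv 87: drop
Round 6: pos6(id52) recv 97: fwd
Round 7: pos0(id97) recv 97: ELECTED
Message ID 74 originates at pos 5; dropped at pos 0 in round 2

Answer: 2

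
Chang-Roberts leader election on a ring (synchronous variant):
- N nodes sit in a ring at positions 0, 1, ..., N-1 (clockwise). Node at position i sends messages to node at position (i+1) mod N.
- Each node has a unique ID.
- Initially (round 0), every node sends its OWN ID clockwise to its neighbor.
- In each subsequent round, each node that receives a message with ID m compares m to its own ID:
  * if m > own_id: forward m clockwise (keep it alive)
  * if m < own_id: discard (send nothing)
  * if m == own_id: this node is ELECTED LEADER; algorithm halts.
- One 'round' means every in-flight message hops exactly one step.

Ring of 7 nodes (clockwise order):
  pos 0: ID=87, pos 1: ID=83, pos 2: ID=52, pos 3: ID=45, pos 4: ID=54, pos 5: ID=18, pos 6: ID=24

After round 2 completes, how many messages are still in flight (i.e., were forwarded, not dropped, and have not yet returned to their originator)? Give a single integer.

Answer: 3

Derivation:
Round 1: pos1(id83) recv 87: fwd; pos2(id52) recv 83: fwd; pos3(id45) recv 52: fwd; pos4(id54) recv 45: drop; pos5(id18) recv 54: fwd; pos6(id24) recv 18: drop; pos0(id87) recv 24: drop
Round 2: pos2(id52) recv 87: fwd; pos3(id45) recv 83: fwd; pos4(id54) recv 52: drop; pos6(id24) recv 54: fwd
After round 2: 3 messages still in flight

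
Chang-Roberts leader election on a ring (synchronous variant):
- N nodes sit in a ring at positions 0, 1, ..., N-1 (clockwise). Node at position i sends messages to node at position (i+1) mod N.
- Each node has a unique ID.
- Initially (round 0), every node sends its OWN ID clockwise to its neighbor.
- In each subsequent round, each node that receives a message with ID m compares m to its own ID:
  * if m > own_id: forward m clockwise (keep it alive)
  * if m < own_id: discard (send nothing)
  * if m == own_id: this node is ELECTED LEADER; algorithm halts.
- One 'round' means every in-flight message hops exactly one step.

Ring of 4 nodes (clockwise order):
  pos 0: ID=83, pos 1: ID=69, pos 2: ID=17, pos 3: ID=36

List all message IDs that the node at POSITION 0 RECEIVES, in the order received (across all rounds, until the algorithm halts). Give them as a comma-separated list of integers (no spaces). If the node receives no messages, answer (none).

Round 1: pos1(id69) recv 83: fwd; pos2(id17) recv 69: fwd; pos3(id36) recv 17: drop; pos0(id83) recv 36: drop
Round 2: pos2(id17) recv 83: fwd; pos3(id36) recv 69: fwd
Round 3: pos3(id36) recv 83: fwd; pos0(id83) recv 69: drop
Round 4: pos0(id83) recv 83: ELECTED

Answer: 36,69,83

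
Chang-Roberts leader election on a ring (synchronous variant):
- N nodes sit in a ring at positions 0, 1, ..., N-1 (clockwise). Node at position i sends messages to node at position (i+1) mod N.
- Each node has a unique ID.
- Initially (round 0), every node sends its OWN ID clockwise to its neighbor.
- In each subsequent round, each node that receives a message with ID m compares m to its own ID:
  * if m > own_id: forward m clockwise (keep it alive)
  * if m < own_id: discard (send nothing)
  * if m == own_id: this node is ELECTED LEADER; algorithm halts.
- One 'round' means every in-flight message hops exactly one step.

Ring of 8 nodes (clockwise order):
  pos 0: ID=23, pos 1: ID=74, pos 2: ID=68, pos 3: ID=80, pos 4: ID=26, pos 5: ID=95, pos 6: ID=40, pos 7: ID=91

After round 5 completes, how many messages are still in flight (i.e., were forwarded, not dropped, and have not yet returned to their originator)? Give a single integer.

Answer: 2

Derivation:
Round 1: pos1(id74) recv 23: drop; pos2(id68) recv 74: fwd; pos3(id80) recv 68: drop; pos4(id26) recv 80: fwd; pos5(id95) recv 26: drop; pos6(id40) recv 95: fwd; pos7(id91) recv 40: drop; pos0(id23) recv 91: fwd
Round 2: pos3(id80) recv 74: drop; pos5(id95) recv 80: drop; pos7(id91) recv 95: fwd; pos1(id74) recv 91: fwd
Round 3: pos0(id23) recv 95: fwd; pos2(id68) recv 91: fwd
Round 4: pos1(id74) recv 95: fwd; pos3(id80) recv 91: fwd
Round 5: pos2(id68) recv 95: fwd; pos4(id26) recv 91: fwd
After round 5: 2 messages still in flight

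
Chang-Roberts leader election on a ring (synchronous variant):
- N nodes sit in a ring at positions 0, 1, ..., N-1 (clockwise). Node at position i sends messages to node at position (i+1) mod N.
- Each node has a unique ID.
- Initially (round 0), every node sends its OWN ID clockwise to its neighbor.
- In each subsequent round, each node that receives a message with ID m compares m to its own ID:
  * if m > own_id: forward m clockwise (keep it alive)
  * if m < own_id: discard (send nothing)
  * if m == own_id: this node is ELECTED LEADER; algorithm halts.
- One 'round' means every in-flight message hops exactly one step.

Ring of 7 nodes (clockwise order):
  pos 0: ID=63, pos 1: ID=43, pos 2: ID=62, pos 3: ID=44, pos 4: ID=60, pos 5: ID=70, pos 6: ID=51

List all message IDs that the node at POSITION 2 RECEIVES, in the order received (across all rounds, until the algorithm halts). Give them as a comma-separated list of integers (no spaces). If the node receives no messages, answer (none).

Answer: 43,63,70

Derivation:
Round 1: pos1(id43) recv 63: fwd; pos2(id62) recv 43: drop; pos3(id44) recv 62: fwd; pos4(id60) recv 44: drop; pos5(id70) recv 60: drop; pos6(id51) recv 70: fwd; pos0(id63) recv 51: drop
Round 2: pos2(id62) recv 63: fwd; pos4(id60) recv 62: fwd; pos0(id63) recv 70: fwd
Round 3: pos3(id44) recv 63: fwd; pos5(id70) recv 62: drop; pos1(id43) recv 70: fwd
Round 4: pos4(id60) recv 63: fwd; pos2(id62) recv 70: fwd
Round 5: pos5(id70) recv 63: drop; pos3(id44) recv 70: fwd
Round 6: pos4(id60) recv 70: fwd
Round 7: pos5(id70) recv 70: ELECTED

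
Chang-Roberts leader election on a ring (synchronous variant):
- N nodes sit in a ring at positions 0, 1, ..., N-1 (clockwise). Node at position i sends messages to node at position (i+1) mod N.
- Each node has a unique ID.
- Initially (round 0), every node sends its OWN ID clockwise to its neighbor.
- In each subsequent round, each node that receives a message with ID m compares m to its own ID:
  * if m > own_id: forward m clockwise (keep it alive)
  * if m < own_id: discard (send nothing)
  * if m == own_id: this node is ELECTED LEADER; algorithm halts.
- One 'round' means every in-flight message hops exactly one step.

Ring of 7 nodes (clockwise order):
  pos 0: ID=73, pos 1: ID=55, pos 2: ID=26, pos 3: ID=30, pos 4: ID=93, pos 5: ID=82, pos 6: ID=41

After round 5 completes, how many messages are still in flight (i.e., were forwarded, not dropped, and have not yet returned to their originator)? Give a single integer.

Round 1: pos1(id55) recv 73: fwd; pos2(id26) recv 55: fwd; pos3(id30) recv 26: drop; pos4(id93) recv 30: drop; pos5(id82) recv 93: fwd; pos6(id41) recv 82: fwd; pos0(id73) recv 41: drop
Round 2: pos2(id26) recv 73: fwd; pos3(id30) recv 55: fwd; pos6(id41) recv 93: fwd; pos0(id73) recv 82: fwd
Round 3: pos3(id30) recv 73: fwd; pos4(id93) recv 55: drop; pos0(id73) recv 93: fwd; pos1(id55) recv 82: fwd
Round 4: pos4(id93) recv 73: drop; pos1(id55) recv 93: fwd; pos2(id26) recv 82: fwd
Round 5: pos2(id26) recv 93: fwd; pos3(id30) recv 82: fwd
After round 5: 2 messages still in flight

Answer: 2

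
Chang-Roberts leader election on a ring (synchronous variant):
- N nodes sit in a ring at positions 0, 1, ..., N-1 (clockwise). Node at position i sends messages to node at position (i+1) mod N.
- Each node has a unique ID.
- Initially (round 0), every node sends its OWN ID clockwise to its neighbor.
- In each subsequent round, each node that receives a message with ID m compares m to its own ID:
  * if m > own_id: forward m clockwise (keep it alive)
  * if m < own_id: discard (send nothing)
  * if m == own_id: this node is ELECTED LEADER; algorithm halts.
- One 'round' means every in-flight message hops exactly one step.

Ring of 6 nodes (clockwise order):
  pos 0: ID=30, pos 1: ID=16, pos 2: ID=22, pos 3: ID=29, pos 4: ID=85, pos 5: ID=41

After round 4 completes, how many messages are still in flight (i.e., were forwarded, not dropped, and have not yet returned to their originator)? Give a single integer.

Answer: 2

Derivation:
Round 1: pos1(id16) recv 30: fwd; pos2(id22) recv 16: drop; pos3(id29) recv 22: drop; pos4(id85) recv 29: drop; pos5(id41) recv 85: fwd; pos0(id30) recv 41: fwd
Round 2: pos2(id22) recv 30: fwd; pos0(id30) recv 85: fwd; pos1(id16) recv 41: fwd
Round 3: pos3(id29) recv 30: fwd; pos1(id16) recv 85: fwd; pos2(id22) recv 41: fwd
Round 4: pos4(id85) recv 30: drop; pos2(id22) recv 85: fwd; pos3(id29) recv 41: fwd
After round 4: 2 messages still in flight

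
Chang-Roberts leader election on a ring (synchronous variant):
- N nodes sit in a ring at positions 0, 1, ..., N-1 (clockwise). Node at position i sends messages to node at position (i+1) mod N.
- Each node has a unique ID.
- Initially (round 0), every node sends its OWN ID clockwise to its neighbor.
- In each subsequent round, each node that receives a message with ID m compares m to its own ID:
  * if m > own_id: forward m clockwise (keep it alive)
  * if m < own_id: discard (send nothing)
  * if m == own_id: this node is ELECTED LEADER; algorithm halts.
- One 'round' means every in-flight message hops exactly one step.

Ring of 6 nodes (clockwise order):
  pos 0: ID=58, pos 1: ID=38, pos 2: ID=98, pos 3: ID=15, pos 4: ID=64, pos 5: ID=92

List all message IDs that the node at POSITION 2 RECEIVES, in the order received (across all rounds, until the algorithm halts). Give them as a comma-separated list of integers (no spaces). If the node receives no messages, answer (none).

Round 1: pos1(id38) recv 58: fwd; pos2(id98) recv 38: drop; pos3(id15) recv 98: fwd; pos4(id64) recv 15: drop; pos5(id92) recv 64: drop; pos0(id58) recv 92: fwd
Round 2: pos2(id98) recv 58: drop; pos4(id64) recv 98: fwd; pos1(id38) recv 92: fwd
Round 3: pos5(id92) recv 98: fwd; pos2(id98) recv 92: drop
Round 4: pos0(id58) recv 98: fwd
Round 5: pos1(id38) recv 98: fwd
Round 6: pos2(id98) recv 98: ELECTED

Answer: 38,58,92,98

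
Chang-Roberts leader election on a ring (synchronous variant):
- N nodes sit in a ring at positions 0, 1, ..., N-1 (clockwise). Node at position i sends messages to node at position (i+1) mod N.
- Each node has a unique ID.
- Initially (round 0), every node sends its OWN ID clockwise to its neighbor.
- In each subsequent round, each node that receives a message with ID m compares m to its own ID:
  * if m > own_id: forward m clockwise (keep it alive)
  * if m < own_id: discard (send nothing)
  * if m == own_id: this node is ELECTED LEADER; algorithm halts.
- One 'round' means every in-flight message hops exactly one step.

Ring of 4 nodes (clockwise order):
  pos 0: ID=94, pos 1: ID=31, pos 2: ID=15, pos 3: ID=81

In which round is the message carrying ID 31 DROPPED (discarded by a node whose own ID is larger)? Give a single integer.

Round 1: pos1(id31) recv 94: fwd; pos2(id15) recv 31: fwd; pos3(id81) recv 15: drop; pos0(id94) recv 81: drop
Round 2: pos2(id15) recv 94: fwd; pos3(id81) recv 31: drop
Round 3: pos3(id81) recv 94: fwd
Round 4: pos0(id94) recv 94: ELECTED
Message ID 31 originates at pos 1; dropped at pos 3 in round 2

Answer: 2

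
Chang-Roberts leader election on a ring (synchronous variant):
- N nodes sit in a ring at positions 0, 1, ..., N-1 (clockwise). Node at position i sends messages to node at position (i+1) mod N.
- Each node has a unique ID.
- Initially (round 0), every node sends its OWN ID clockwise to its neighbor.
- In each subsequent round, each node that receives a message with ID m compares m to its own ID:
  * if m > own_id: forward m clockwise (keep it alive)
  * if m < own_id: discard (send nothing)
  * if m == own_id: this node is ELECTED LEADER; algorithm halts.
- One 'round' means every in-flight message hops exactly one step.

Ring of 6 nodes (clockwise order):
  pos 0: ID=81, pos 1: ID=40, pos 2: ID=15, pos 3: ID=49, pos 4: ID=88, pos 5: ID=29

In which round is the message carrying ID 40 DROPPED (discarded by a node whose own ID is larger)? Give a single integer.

Answer: 2

Derivation:
Round 1: pos1(id40) recv 81: fwd; pos2(id15) recv 40: fwd; pos3(id49) recv 15: drop; pos4(id88) recv 49: drop; pos5(id29) recv 88: fwd; pos0(id81) recv 29: drop
Round 2: pos2(id15) recv 81: fwd; pos3(id49) recv 40: drop; pos0(id81) recv 88: fwd
Round 3: pos3(id49) recv 81: fwd; pos1(id40) recv 88: fwd
Round 4: pos4(id88) recv 81: drop; pos2(id15) recv 88: fwd
Round 5: pos3(id49) recv 88: fwd
Round 6: pos4(id88) recv 88: ELECTED
Message ID 40 originates at pos 1; dropped at pos 3 in round 2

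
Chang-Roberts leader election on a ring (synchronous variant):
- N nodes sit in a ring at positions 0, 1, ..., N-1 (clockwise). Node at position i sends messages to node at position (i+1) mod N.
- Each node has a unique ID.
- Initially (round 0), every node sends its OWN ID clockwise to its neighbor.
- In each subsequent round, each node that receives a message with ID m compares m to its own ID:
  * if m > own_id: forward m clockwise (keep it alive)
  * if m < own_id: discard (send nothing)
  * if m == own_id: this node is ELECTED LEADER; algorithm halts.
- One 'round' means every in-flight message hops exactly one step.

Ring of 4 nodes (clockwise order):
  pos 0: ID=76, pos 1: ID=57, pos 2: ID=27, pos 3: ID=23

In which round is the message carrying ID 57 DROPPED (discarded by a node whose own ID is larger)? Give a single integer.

Round 1: pos1(id57) recv 76: fwd; pos2(id27) recv 57: fwd; pos3(id23) recv 27: fwd; pos0(id76) recv 23: drop
Round 2: pos2(id27) recv 76: fwd; pos3(id23) recv 57: fwd; pos0(id76) recv 27: drop
Round 3: pos3(id23) recv 76: fwd; pos0(id76) recv 57: drop
Round 4: pos0(id76) recv 76: ELECTED
Message ID 57 originates at pos 1; dropped at pos 0 in round 3

Answer: 3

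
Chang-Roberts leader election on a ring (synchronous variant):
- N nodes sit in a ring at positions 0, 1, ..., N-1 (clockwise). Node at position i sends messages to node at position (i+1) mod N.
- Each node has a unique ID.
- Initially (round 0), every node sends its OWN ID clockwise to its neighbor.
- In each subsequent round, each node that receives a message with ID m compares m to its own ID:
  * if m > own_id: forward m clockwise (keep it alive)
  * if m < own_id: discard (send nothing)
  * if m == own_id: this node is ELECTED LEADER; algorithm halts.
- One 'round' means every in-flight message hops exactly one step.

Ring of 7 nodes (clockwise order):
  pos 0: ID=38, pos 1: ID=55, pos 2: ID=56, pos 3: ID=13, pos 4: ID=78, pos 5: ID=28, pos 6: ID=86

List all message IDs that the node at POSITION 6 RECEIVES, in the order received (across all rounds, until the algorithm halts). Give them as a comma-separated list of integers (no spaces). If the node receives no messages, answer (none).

Answer: 28,78,86

Derivation:
Round 1: pos1(id55) recv 38: drop; pos2(id56) recv 55: drop; pos3(id13) recv 56: fwd; pos4(id78) recv 13: drop; pos5(id28) recv 78: fwd; pos6(id86) recv 28: drop; pos0(id38) recv 86: fwd
Round 2: pos4(id78) recv 56: drop; pos6(id86) recv 78: drop; pos1(id55) recv 86: fwd
Round 3: pos2(id56) recv 86: fwd
Round 4: pos3(id13) recv 86: fwd
Round 5: pos4(id78) recv 86: fwd
Round 6: pos5(id28) recv 86: fwd
Round 7: pos6(id86) recv 86: ELECTED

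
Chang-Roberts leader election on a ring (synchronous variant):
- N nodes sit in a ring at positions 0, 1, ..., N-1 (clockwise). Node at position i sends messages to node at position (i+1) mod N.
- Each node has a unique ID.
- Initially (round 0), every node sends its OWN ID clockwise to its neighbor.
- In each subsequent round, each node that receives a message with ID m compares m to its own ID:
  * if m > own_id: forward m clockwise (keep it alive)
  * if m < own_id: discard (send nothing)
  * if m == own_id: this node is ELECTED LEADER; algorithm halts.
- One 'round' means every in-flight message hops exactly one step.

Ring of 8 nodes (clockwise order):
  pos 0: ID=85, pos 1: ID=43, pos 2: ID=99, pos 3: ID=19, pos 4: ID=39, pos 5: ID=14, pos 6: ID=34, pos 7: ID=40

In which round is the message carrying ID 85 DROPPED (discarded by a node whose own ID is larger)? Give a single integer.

Round 1: pos1(id43) recv 85: fwd; pos2(id99) recv 43: drop; pos3(id19) recv 99: fwd; pos4(id39) recv 19: drop; pos5(id14) recv 39: fwd; pos6(id34) recv 14: drop; pos7(id40) recv 34: drop; pos0(id85) recv 40: drop
Round 2: pos2(id99) recv 85: drop; pos4(id39) recv 99: fwd; pos6(id34) recv 39: fwd
Round 3: pos5(id14) recv 99: fwd; pos7(id40) recv 39: drop
Round 4: pos6(id34) recv 99: fwd
Round 5: pos7(id40) recv 99: fwd
Round 6: pos0(id85) recv 99: fwd
Round 7: pos1(id43) recv 99: fwd
Round 8: pos2(id99) recv 99: ELECTED
Message ID 85 originates at pos 0; dropped at pos 2 in round 2

Answer: 2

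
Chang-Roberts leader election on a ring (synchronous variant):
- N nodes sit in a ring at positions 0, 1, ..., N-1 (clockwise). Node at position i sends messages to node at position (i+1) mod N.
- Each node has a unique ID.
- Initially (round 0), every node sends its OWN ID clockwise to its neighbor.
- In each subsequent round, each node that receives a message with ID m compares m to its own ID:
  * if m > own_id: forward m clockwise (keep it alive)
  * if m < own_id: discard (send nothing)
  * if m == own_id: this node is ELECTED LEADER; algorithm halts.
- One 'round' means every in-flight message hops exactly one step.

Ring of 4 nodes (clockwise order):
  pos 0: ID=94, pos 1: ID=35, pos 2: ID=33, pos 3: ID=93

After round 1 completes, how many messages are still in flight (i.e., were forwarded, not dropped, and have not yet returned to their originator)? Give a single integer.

Answer: 2

Derivation:
Round 1: pos1(id35) recv 94: fwd; pos2(id33) recv 35: fwd; pos3(id93) recv 33: drop; pos0(id94) recv 93: drop
After round 1: 2 messages still in flight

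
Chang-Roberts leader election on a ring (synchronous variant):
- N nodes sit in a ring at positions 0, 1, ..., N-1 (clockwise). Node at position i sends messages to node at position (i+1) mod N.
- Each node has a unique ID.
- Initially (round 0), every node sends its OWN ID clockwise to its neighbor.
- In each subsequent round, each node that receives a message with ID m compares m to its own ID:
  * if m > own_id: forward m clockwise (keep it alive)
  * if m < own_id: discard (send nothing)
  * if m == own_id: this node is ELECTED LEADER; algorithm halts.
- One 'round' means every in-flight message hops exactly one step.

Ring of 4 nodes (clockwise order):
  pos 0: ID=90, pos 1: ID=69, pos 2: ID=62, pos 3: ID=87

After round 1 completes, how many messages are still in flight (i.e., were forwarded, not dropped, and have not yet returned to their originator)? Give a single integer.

Round 1: pos1(id69) recv 90: fwd; pos2(id62) recv 69: fwd; pos3(id87) recv 62: drop; pos0(id90) recv 87: drop
After round 1: 2 messages still in flight

Answer: 2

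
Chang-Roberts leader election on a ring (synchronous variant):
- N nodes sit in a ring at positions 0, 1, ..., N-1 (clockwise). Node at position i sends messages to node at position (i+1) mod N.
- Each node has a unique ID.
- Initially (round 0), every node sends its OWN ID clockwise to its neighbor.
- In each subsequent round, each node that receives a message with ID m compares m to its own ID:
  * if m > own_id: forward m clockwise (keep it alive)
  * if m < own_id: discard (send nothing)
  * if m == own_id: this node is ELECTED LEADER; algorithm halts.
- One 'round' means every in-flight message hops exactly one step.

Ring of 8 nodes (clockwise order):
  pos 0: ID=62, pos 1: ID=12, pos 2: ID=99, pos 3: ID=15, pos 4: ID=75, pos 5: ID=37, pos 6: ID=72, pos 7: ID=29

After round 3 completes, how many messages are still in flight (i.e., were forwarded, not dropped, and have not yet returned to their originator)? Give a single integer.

Answer: 3

Derivation:
Round 1: pos1(id12) recv 62: fwd; pos2(id99) recv 12: drop; pos3(id15) recv 99: fwd; pos4(id75) recv 15: drop; pos5(id37) recv 75: fwd; pos6(id72) recv 37: drop; pos7(id29) recv 72: fwd; pos0(id62) recv 29: drop
Round 2: pos2(id99) recv 62: drop; pos4(id75) recv 99: fwd; pos6(id72) recv 75: fwd; pos0(id62) recv 72: fwd
Round 3: pos5(id37) recv 99: fwd; pos7(id29) recv 75: fwd; pos1(id12) recv 72: fwd
After round 3: 3 messages still in flight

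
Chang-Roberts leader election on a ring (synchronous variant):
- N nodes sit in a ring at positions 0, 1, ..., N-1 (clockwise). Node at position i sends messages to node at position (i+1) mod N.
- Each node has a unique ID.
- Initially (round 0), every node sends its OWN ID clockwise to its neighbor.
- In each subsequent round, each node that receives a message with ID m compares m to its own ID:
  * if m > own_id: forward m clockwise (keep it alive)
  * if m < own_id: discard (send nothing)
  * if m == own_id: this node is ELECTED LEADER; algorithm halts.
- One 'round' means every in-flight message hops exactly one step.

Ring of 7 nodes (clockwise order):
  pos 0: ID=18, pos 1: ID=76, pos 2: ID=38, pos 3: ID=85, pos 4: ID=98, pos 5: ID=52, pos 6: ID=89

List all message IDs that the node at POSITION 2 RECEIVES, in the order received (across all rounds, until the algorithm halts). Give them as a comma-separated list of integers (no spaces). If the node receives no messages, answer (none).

Answer: 76,89,98

Derivation:
Round 1: pos1(id76) recv 18: drop; pos2(id38) recv 76: fwd; pos3(id85) recv 38: drop; pos4(id98) recv 85: drop; pos5(id52) recv 98: fwd; pos6(id89) recv 52: drop; pos0(id18) recv 89: fwd
Round 2: pos3(id85) recv 76: drop; pos6(id89) recv 98: fwd; pos1(id76) recv 89: fwd
Round 3: pos0(id18) recv 98: fwd; pos2(id38) recv 89: fwd
Round 4: pos1(id76) recv 98: fwd; pos3(id85) recv 89: fwd
Round 5: pos2(id38) recv 98: fwd; pos4(id98) recv 89: drop
Round 6: pos3(id85) recv 98: fwd
Round 7: pos4(id98) recv 98: ELECTED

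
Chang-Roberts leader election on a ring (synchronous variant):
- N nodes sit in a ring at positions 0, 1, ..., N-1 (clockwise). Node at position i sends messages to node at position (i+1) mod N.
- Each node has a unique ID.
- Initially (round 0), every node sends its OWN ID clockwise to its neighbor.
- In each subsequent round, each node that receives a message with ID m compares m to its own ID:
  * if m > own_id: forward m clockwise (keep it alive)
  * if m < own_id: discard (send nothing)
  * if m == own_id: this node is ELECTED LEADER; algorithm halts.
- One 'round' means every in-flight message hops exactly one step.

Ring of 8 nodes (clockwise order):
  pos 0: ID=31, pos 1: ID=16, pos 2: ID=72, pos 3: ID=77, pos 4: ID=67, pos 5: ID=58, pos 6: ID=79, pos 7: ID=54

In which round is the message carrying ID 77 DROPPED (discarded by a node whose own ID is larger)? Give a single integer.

Round 1: pos1(id16) recv 31: fwd; pos2(id72) recv 16: drop; pos3(id77) recv 72: drop; pos4(id67) recv 77: fwd; pos5(id58) recv 67: fwd; pos6(id79) recv 58: drop; pos7(id54) recv 79: fwd; pos0(id31) recv 54: fwd
Round 2: pos2(id72) recv 31: drop; pos5(id58) recv 77: fwd; pos6(id79) recv 67: drop; pos0(id31) recv 79: fwd; pos1(id16) recv 54: fwd
Round 3: pos6(id79) recv 77: drop; pos1(id16) recv 79: fwd; pos2(id72) recv 54: drop
Round 4: pos2(id72) recv 79: fwd
Round 5: pos3(id77) recv 79: fwd
Round 6: pos4(id67) recv 79: fwd
Round 7: pos5(id58) recv 79: fwd
Round 8: pos6(id79) recv 79: ELECTED
Message ID 77 originates at pos 3; dropped at pos 6 in round 3

Answer: 3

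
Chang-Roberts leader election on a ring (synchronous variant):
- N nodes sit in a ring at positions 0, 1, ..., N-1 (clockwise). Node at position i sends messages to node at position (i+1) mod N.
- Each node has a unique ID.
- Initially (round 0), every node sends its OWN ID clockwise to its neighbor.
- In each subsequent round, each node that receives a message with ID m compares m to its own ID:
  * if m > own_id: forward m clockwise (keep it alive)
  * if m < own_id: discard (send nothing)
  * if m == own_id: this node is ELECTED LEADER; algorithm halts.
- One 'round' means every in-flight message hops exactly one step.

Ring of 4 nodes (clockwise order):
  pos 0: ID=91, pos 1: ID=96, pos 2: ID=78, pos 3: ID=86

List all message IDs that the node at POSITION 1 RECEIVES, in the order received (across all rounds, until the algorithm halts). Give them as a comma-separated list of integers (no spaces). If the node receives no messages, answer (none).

Answer: 91,96

Derivation:
Round 1: pos1(id96) recv 91: drop; pos2(id78) recv 96: fwd; pos3(id86) recv 78: drop; pos0(id91) recv 86: drop
Round 2: pos3(id86) recv 96: fwd
Round 3: pos0(id91) recv 96: fwd
Round 4: pos1(id96) recv 96: ELECTED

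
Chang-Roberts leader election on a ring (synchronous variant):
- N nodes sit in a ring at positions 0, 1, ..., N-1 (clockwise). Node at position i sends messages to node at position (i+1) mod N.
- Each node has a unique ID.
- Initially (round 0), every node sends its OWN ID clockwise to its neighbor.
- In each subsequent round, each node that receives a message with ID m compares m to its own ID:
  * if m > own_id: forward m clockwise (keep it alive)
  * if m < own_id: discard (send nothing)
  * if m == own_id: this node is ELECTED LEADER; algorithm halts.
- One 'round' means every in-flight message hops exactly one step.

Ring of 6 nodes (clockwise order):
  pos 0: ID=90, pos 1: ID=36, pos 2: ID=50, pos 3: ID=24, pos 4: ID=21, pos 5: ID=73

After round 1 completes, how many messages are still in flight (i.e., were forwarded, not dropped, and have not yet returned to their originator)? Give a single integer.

Round 1: pos1(id36) recv 90: fwd; pos2(id50) recv 36: drop; pos3(id24) recv 50: fwd; pos4(id21) recv 24: fwd; pos5(id73) recv 21: drop; pos0(id90) recv 73: drop
After round 1: 3 messages still in flight

Answer: 3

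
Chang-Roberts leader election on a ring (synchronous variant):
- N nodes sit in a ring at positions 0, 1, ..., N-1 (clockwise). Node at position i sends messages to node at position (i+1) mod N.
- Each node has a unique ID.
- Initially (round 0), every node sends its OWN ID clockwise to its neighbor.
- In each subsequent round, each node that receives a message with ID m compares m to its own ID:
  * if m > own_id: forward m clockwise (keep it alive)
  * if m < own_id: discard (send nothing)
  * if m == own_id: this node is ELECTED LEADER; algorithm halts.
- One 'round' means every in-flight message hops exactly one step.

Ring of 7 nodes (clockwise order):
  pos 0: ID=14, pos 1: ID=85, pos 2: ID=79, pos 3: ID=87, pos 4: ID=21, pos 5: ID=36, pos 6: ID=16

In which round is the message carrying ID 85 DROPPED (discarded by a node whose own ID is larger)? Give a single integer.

Round 1: pos1(id85) recv 14: drop; pos2(id79) recv 85: fwd; pos3(id87) recv 79: drop; pos4(id21) recv 87: fwd; pos5(id36) recv 21: drop; pos6(id16) recv 36: fwd; pos0(id14) recv 16: fwd
Round 2: pos3(id87) recv 85: drop; pos5(id36) recv 87: fwd; pos0(id14) recv 36: fwd; pos1(id85) recv 16: drop
Round 3: pos6(id16) recv 87: fwd; pos1(id85) recv 36: drop
Round 4: pos0(id14) recv 87: fwd
Round 5: pos1(id85) recv 87: fwd
Round 6: pos2(id79) recv 87: fwd
Round 7: pos3(id87) recv 87: ELECTED
Message ID 85 originates at pos 1; dropped at pos 3 in round 2

Answer: 2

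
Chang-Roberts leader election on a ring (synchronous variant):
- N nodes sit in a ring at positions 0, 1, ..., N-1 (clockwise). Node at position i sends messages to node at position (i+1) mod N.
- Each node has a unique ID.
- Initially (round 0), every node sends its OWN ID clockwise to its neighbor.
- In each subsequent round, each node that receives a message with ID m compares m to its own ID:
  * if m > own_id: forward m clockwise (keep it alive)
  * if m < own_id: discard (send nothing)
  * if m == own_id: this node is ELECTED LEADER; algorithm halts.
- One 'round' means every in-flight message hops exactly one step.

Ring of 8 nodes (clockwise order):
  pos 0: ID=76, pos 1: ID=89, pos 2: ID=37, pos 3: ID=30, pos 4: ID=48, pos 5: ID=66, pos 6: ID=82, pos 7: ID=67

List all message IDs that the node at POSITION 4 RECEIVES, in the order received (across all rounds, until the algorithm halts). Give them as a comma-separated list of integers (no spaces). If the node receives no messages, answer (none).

Round 1: pos1(id89) recv 76: drop; pos2(id37) recv 89: fwd; pos3(id30) recv 37: fwd; pos4(id48) recv 30: drop; pos5(id66) recv 48: drop; pos6(id82) recv 66: drop; pos7(id67) recv 82: fwd; pos0(id76) recv 67: drop
Round 2: pos3(id30) recv 89: fwd; pos4(id48) recv 37: drop; pos0(id76) recv 82: fwd
Round 3: pos4(id48) recv 89: fwd; pos1(id89) recv 82: drop
Round 4: pos5(id66) recv 89: fwd
Round 5: pos6(id82) recv 89: fwd
Round 6: pos7(id67) recv 89: fwd
Round 7: pos0(id76) recv 89: fwd
Round 8: pos1(id89) recv 89: ELECTED

Answer: 30,37,89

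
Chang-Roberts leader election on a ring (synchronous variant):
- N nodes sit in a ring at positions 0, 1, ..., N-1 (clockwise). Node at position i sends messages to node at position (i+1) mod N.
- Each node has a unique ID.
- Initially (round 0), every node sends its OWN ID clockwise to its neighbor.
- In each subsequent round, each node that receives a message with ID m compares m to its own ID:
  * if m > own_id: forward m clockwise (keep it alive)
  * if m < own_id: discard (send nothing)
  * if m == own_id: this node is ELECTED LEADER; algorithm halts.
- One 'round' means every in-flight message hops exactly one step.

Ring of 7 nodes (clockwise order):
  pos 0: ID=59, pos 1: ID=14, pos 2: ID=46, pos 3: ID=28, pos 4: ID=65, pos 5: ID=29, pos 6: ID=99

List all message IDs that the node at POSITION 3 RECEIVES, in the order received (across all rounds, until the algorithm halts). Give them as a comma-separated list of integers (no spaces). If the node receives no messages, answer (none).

Round 1: pos1(id14) recv 59: fwd; pos2(id46) recv 14: drop; pos3(id28) recv 46: fwd; pos4(id65) recv 28: drop; pos5(id29) recv 65: fwd; pos6(id99) recv 29: drop; pos0(id59) recv 99: fwd
Round 2: pos2(id46) recv 59: fwd; pos4(id65) recv 46: drop; pos6(id99) recv 65: drop; pos1(id14) recv 99: fwd
Round 3: pos3(id28) recv 59: fwd; pos2(id46) recv 99: fwd
Round 4: pos4(id65) recv 59: drop; pos3(id28) recv 99: fwd
Round 5: pos4(id65) recv 99: fwd
Round 6: pos5(id29) recv 99: fwd
Round 7: pos6(id99) recv 99: ELECTED

Answer: 46,59,99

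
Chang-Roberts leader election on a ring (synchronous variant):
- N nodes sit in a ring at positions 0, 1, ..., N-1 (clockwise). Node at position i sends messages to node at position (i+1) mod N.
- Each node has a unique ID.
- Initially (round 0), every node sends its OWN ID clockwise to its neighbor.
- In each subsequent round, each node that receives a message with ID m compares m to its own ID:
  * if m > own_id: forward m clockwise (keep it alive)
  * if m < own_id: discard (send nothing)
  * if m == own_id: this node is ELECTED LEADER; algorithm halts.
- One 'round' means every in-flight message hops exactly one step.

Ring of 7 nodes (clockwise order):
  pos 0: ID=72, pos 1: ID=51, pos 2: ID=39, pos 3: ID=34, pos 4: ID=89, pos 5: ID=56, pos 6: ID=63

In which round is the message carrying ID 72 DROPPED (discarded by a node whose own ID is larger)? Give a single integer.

Round 1: pos1(id51) recv 72: fwd; pos2(id39) recv 51: fwd; pos3(id34) recv 39: fwd; pos4(id89) recv 34: drop; pos5(id56) recv 89: fwd; pos6(id63) recv 56: drop; pos0(id72) recv 63: drop
Round 2: pos2(id39) recv 72: fwd; pos3(id34) recv 51: fwd; pos4(id89) recv 39: drop; pos6(id63) recv 89: fwd
Round 3: pos3(id34) recv 72: fwd; pos4(id89) recv 51: drop; pos0(id72) recv 89: fwd
Round 4: pos4(id89) recv 72: drop; pos1(id51) recv 89: fwd
Round 5: pos2(id39) recv 89: fwd
Round 6: pos3(id34) recv 89: fwd
Round 7: pos4(id89) recv 89: ELECTED
Message ID 72 originates at pos 0; dropped at pos 4 in round 4

Answer: 4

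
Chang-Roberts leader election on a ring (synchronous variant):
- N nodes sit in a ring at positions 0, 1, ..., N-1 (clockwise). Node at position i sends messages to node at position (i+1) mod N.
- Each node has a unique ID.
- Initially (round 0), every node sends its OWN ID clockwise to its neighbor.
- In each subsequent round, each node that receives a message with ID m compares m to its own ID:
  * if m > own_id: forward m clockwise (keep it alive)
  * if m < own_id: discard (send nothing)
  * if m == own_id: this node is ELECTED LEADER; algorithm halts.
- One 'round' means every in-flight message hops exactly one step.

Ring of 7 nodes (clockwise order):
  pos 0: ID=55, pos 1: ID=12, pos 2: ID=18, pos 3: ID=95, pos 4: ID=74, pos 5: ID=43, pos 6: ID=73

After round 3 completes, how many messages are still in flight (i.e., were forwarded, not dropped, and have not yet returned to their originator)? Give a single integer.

Answer: 3

Derivation:
Round 1: pos1(id12) recv 55: fwd; pos2(id18) recv 12: drop; pos3(id95) recv 18: drop; pos4(id74) recv 95: fwd; pos5(id43) recv 74: fwd; pos6(id73) recv 43: drop; pos0(id55) recv 73: fwd
Round 2: pos2(id18) recv 55: fwd; pos5(id43) recv 95: fwd; pos6(id73) recv 74: fwd; pos1(id12) recv 73: fwd
Round 3: pos3(id95) recv 55: drop; pos6(id73) recv 95: fwd; pos0(id55) recv 74: fwd; pos2(id18) recv 73: fwd
After round 3: 3 messages still in flight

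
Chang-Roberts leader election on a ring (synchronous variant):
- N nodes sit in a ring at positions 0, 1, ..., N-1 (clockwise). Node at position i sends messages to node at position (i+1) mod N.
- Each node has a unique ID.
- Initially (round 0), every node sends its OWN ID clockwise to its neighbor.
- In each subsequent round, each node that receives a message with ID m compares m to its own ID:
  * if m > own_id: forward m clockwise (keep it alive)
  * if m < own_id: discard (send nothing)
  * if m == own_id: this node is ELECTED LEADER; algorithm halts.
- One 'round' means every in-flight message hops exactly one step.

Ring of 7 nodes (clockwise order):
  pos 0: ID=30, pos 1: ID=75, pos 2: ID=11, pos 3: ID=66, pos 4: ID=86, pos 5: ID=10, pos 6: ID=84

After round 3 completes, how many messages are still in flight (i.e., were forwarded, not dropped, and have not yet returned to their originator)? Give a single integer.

Answer: 2

Derivation:
Round 1: pos1(id75) recv 30: drop; pos2(id11) recv 75: fwd; pos3(id66) recv 11: drop; pos4(id86) recv 66: drop; pos5(id10) recv 86: fwd; pos6(id84) recv 10: drop; pos0(id30) recv 84: fwd
Round 2: pos3(id66) recv 75: fwd; pos6(id84) recv 86: fwd; pos1(id75) recv 84: fwd
Round 3: pos4(id86) recv 75: drop; pos0(id30) recv 86: fwd; pos2(id11) recv 84: fwd
After round 3: 2 messages still in flight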